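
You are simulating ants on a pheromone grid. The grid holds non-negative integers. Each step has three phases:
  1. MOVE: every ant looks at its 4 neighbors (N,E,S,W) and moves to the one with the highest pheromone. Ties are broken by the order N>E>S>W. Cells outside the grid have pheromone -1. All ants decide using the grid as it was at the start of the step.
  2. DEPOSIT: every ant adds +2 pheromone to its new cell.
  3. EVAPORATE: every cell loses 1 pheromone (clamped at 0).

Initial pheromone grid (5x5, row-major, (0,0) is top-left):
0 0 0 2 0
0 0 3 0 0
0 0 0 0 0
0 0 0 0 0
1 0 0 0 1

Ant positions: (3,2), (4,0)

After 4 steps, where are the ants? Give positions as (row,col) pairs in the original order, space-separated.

Step 1: ant0:(3,2)->N->(2,2) | ant1:(4,0)->N->(3,0)
  grid max=2 at (1,2)
Step 2: ant0:(2,2)->N->(1,2) | ant1:(3,0)->N->(2,0)
  grid max=3 at (1,2)
Step 3: ant0:(1,2)->N->(0,2) | ant1:(2,0)->N->(1,0)
  grid max=2 at (1,2)
Step 4: ant0:(0,2)->S->(1,2) | ant1:(1,0)->N->(0,0)
  grid max=3 at (1,2)

(1,2) (0,0)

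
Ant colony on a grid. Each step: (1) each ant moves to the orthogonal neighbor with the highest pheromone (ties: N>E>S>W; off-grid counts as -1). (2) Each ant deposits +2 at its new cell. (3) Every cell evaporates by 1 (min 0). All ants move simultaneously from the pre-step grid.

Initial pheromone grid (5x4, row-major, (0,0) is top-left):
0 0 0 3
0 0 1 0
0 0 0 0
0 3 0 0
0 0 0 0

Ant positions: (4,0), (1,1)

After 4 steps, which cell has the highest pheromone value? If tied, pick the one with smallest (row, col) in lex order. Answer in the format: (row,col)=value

Answer: (3,1)=3

Derivation:
Step 1: ant0:(4,0)->N->(3,0) | ant1:(1,1)->E->(1,2)
  grid max=2 at (0,3)
Step 2: ant0:(3,0)->E->(3,1) | ant1:(1,2)->N->(0,2)
  grid max=3 at (3,1)
Step 3: ant0:(3,1)->N->(2,1) | ant1:(0,2)->E->(0,3)
  grid max=2 at (0,3)
Step 4: ant0:(2,1)->S->(3,1) | ant1:(0,3)->S->(1,3)
  grid max=3 at (3,1)
Final grid:
  0 0 0 1
  0 0 0 1
  0 0 0 0
  0 3 0 0
  0 0 0 0
Max pheromone 3 at (3,1)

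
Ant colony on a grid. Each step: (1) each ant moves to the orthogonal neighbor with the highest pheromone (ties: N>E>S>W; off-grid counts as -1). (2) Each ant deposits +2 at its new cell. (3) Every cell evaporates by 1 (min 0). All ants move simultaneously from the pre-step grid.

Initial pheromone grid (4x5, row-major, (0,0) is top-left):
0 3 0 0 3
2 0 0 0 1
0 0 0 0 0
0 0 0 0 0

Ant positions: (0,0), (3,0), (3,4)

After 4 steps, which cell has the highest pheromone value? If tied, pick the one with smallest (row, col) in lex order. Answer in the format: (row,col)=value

Answer: (0,1)=5

Derivation:
Step 1: ant0:(0,0)->E->(0,1) | ant1:(3,0)->N->(2,0) | ant2:(3,4)->N->(2,4)
  grid max=4 at (0,1)
Step 2: ant0:(0,1)->E->(0,2) | ant1:(2,0)->N->(1,0) | ant2:(2,4)->N->(1,4)
  grid max=3 at (0,1)
Step 3: ant0:(0,2)->W->(0,1) | ant1:(1,0)->N->(0,0) | ant2:(1,4)->N->(0,4)
  grid max=4 at (0,1)
Step 4: ant0:(0,1)->W->(0,0) | ant1:(0,0)->E->(0,1) | ant2:(0,4)->S->(1,4)
  grid max=5 at (0,1)
Final grid:
  2 5 0 0 1
  0 0 0 0 1
  0 0 0 0 0
  0 0 0 0 0
Max pheromone 5 at (0,1)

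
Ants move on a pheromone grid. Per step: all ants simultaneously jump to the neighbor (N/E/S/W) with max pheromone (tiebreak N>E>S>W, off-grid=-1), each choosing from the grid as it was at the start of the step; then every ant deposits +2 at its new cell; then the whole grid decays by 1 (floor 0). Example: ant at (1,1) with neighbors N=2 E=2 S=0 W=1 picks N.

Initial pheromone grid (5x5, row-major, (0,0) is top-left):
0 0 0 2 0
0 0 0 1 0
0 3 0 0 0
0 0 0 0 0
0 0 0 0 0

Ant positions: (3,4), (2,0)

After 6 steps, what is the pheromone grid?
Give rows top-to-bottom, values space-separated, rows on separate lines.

After step 1: ants at (2,4),(2,1)
  0 0 0 1 0
  0 0 0 0 0
  0 4 0 0 1
  0 0 0 0 0
  0 0 0 0 0
After step 2: ants at (1,4),(1,1)
  0 0 0 0 0
  0 1 0 0 1
  0 3 0 0 0
  0 0 0 0 0
  0 0 0 0 0
After step 3: ants at (0,4),(2,1)
  0 0 0 0 1
  0 0 0 0 0
  0 4 0 0 0
  0 0 0 0 0
  0 0 0 0 0
After step 4: ants at (1,4),(1,1)
  0 0 0 0 0
  0 1 0 0 1
  0 3 0 0 0
  0 0 0 0 0
  0 0 0 0 0
After step 5: ants at (0,4),(2,1)
  0 0 0 0 1
  0 0 0 0 0
  0 4 0 0 0
  0 0 0 0 0
  0 0 0 0 0
After step 6: ants at (1,4),(1,1)
  0 0 0 0 0
  0 1 0 0 1
  0 3 0 0 0
  0 0 0 0 0
  0 0 0 0 0

0 0 0 0 0
0 1 0 0 1
0 3 0 0 0
0 0 0 0 0
0 0 0 0 0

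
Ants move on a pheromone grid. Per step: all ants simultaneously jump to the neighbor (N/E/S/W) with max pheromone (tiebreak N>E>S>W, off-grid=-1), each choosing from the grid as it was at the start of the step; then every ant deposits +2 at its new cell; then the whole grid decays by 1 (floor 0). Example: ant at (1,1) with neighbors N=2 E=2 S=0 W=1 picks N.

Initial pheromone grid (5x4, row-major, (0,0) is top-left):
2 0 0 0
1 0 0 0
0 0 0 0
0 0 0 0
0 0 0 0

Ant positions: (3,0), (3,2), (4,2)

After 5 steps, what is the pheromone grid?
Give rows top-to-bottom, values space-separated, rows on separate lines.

After step 1: ants at (2,0),(2,2),(3,2)
  1 0 0 0
  0 0 0 0
  1 0 1 0
  0 0 1 0
  0 0 0 0
After step 2: ants at (1,0),(3,2),(2,2)
  0 0 0 0
  1 0 0 0
  0 0 2 0
  0 0 2 0
  0 0 0 0
After step 3: ants at (0,0),(2,2),(3,2)
  1 0 0 0
  0 0 0 0
  0 0 3 0
  0 0 3 0
  0 0 0 0
After step 4: ants at (0,1),(3,2),(2,2)
  0 1 0 0
  0 0 0 0
  0 0 4 0
  0 0 4 0
  0 0 0 0
After step 5: ants at (0,2),(2,2),(3,2)
  0 0 1 0
  0 0 0 0
  0 0 5 0
  0 0 5 0
  0 0 0 0

0 0 1 0
0 0 0 0
0 0 5 0
0 0 5 0
0 0 0 0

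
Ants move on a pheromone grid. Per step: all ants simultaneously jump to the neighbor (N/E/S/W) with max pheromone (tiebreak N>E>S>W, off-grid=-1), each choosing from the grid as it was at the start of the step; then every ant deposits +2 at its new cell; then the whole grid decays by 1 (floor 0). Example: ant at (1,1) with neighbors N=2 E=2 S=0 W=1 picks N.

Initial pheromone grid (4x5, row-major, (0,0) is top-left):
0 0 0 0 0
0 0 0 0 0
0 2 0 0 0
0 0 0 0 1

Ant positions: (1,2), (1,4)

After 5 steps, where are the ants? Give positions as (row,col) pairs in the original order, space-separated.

Step 1: ant0:(1,2)->N->(0,2) | ant1:(1,4)->N->(0,4)
  grid max=1 at (0,2)
Step 2: ant0:(0,2)->E->(0,3) | ant1:(0,4)->S->(1,4)
  grid max=1 at (0,3)
Step 3: ant0:(0,3)->E->(0,4) | ant1:(1,4)->N->(0,4)
  grid max=3 at (0,4)
Step 4: ant0:(0,4)->S->(1,4) | ant1:(0,4)->S->(1,4)
  grid max=3 at (1,4)
Step 5: ant0:(1,4)->N->(0,4) | ant1:(1,4)->N->(0,4)
  grid max=5 at (0,4)

(0,4) (0,4)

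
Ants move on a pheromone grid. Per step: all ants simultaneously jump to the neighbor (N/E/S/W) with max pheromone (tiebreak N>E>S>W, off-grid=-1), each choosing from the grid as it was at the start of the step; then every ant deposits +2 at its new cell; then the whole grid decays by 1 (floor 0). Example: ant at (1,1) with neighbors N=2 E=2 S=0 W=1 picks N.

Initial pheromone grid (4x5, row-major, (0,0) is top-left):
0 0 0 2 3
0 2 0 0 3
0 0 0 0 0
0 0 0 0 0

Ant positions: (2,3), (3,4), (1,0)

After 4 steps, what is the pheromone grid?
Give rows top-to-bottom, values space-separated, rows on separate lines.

After step 1: ants at (1,3),(2,4),(1,1)
  0 0 0 1 2
  0 3 0 1 2
  0 0 0 0 1
  0 0 0 0 0
After step 2: ants at (1,4),(1,4),(0,1)
  0 1 0 0 1
  0 2 0 0 5
  0 0 0 0 0
  0 0 0 0 0
After step 3: ants at (0,4),(0,4),(1,1)
  0 0 0 0 4
  0 3 0 0 4
  0 0 0 0 0
  0 0 0 0 0
After step 4: ants at (1,4),(1,4),(0,1)
  0 1 0 0 3
  0 2 0 0 7
  0 0 0 0 0
  0 0 0 0 0

0 1 0 0 3
0 2 0 0 7
0 0 0 0 0
0 0 0 0 0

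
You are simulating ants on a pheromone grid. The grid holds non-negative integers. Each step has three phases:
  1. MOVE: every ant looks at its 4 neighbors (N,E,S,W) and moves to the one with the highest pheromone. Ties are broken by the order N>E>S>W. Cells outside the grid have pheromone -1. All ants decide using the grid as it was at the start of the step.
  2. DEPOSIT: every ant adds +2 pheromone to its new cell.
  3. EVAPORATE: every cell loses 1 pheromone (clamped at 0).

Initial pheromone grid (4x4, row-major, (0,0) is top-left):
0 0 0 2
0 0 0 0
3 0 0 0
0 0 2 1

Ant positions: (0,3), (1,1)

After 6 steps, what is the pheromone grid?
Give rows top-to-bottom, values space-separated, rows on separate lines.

After step 1: ants at (1,3),(0,1)
  0 1 0 1
  0 0 0 1
  2 0 0 0
  0 0 1 0
After step 2: ants at (0,3),(0,2)
  0 0 1 2
  0 0 0 0
  1 0 0 0
  0 0 0 0
After step 3: ants at (0,2),(0,3)
  0 0 2 3
  0 0 0 0
  0 0 0 0
  0 0 0 0
After step 4: ants at (0,3),(0,2)
  0 0 3 4
  0 0 0 0
  0 0 0 0
  0 0 0 0
After step 5: ants at (0,2),(0,3)
  0 0 4 5
  0 0 0 0
  0 0 0 0
  0 0 0 0
After step 6: ants at (0,3),(0,2)
  0 0 5 6
  0 0 0 0
  0 0 0 0
  0 0 0 0

0 0 5 6
0 0 0 0
0 0 0 0
0 0 0 0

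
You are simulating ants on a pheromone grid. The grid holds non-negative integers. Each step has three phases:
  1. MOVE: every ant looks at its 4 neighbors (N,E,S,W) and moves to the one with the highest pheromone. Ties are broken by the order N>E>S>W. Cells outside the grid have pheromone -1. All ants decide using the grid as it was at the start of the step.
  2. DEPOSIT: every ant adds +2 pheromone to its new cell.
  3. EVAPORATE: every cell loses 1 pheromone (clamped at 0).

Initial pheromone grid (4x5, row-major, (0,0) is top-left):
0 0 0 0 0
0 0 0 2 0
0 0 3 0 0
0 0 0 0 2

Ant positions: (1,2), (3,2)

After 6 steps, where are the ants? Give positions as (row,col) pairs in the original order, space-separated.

Step 1: ant0:(1,2)->S->(2,2) | ant1:(3,2)->N->(2,2)
  grid max=6 at (2,2)
Step 2: ant0:(2,2)->N->(1,2) | ant1:(2,2)->N->(1,2)
  grid max=5 at (2,2)
Step 3: ant0:(1,2)->S->(2,2) | ant1:(1,2)->S->(2,2)
  grid max=8 at (2,2)
Step 4: ant0:(2,2)->N->(1,2) | ant1:(2,2)->N->(1,2)
  grid max=7 at (2,2)
Step 5: ant0:(1,2)->S->(2,2) | ant1:(1,2)->S->(2,2)
  grid max=10 at (2,2)
Step 6: ant0:(2,2)->N->(1,2) | ant1:(2,2)->N->(1,2)
  grid max=9 at (2,2)

(1,2) (1,2)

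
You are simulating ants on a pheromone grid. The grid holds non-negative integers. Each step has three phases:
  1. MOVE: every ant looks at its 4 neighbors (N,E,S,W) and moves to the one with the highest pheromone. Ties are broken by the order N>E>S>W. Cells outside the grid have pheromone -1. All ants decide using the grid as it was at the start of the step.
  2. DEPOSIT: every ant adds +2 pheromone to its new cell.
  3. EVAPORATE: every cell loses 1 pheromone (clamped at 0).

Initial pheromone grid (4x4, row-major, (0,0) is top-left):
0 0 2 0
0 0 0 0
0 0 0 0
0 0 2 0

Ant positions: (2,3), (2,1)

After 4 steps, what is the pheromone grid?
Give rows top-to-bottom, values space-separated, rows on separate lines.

After step 1: ants at (1,3),(1,1)
  0 0 1 0
  0 1 0 1
  0 0 0 0
  0 0 1 0
After step 2: ants at (0,3),(0,1)
  0 1 0 1
  0 0 0 0
  0 0 0 0
  0 0 0 0
After step 3: ants at (1,3),(0,2)
  0 0 1 0
  0 0 0 1
  0 0 0 0
  0 0 0 0
After step 4: ants at (0,3),(0,3)
  0 0 0 3
  0 0 0 0
  0 0 0 0
  0 0 0 0

0 0 0 3
0 0 0 0
0 0 0 0
0 0 0 0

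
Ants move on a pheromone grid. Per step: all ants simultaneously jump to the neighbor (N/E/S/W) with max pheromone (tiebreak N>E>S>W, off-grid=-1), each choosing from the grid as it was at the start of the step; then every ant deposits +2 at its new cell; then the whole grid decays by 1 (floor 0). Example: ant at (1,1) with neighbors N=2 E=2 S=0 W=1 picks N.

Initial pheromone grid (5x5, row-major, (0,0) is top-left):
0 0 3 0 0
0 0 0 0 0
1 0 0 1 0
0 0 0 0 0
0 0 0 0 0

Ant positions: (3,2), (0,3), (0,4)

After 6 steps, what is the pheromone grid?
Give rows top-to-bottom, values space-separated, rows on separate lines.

After step 1: ants at (2,2),(0,2),(1,4)
  0 0 4 0 0
  0 0 0 0 1
  0 0 1 0 0
  0 0 0 0 0
  0 0 0 0 0
After step 2: ants at (1,2),(0,3),(0,4)
  0 0 3 1 1
  0 0 1 0 0
  0 0 0 0 0
  0 0 0 0 0
  0 0 0 0 0
After step 3: ants at (0,2),(0,2),(0,3)
  0 0 6 2 0
  0 0 0 0 0
  0 0 0 0 0
  0 0 0 0 0
  0 0 0 0 0
After step 4: ants at (0,3),(0,3),(0,2)
  0 0 7 5 0
  0 0 0 0 0
  0 0 0 0 0
  0 0 0 0 0
  0 0 0 0 0
After step 5: ants at (0,2),(0,2),(0,3)
  0 0 10 6 0
  0 0 0 0 0
  0 0 0 0 0
  0 0 0 0 0
  0 0 0 0 0
After step 6: ants at (0,3),(0,3),(0,2)
  0 0 11 9 0
  0 0 0 0 0
  0 0 0 0 0
  0 0 0 0 0
  0 0 0 0 0

0 0 11 9 0
0 0 0 0 0
0 0 0 0 0
0 0 0 0 0
0 0 0 0 0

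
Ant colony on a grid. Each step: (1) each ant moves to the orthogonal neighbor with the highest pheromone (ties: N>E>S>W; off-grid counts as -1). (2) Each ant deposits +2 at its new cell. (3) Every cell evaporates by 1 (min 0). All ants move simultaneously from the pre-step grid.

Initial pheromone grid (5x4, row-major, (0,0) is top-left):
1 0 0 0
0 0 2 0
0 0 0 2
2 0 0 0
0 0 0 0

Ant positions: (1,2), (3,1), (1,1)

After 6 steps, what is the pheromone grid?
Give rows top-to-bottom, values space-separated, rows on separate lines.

After step 1: ants at (0,2),(3,0),(1,2)
  0 0 1 0
  0 0 3 0
  0 0 0 1
  3 0 0 0
  0 0 0 0
After step 2: ants at (1,2),(2,0),(0,2)
  0 0 2 0
  0 0 4 0
  1 0 0 0
  2 0 0 0
  0 0 0 0
After step 3: ants at (0,2),(3,0),(1,2)
  0 0 3 0
  0 0 5 0
  0 0 0 0
  3 0 0 0
  0 0 0 0
After step 4: ants at (1,2),(2,0),(0,2)
  0 0 4 0
  0 0 6 0
  1 0 0 0
  2 0 0 0
  0 0 0 0
After step 5: ants at (0,2),(3,0),(1,2)
  0 0 5 0
  0 0 7 0
  0 0 0 0
  3 0 0 0
  0 0 0 0
After step 6: ants at (1,2),(2,0),(0,2)
  0 0 6 0
  0 0 8 0
  1 0 0 0
  2 0 0 0
  0 0 0 0

0 0 6 0
0 0 8 0
1 0 0 0
2 0 0 0
0 0 0 0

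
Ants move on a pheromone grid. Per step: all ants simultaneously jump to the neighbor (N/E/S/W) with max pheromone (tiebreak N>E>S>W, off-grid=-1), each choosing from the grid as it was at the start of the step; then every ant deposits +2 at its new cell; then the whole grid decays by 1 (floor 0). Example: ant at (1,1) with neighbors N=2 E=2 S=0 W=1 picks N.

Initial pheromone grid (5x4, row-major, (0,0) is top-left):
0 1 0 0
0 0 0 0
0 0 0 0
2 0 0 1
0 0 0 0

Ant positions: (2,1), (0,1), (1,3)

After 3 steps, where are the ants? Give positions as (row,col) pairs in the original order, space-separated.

Step 1: ant0:(2,1)->N->(1,1) | ant1:(0,1)->E->(0,2) | ant2:(1,3)->N->(0,3)
  grid max=1 at (0,2)
Step 2: ant0:(1,1)->N->(0,1) | ant1:(0,2)->E->(0,3) | ant2:(0,3)->W->(0,2)
  grid max=2 at (0,2)
Step 3: ant0:(0,1)->E->(0,2) | ant1:(0,3)->W->(0,2) | ant2:(0,2)->E->(0,3)
  grid max=5 at (0,2)

(0,2) (0,2) (0,3)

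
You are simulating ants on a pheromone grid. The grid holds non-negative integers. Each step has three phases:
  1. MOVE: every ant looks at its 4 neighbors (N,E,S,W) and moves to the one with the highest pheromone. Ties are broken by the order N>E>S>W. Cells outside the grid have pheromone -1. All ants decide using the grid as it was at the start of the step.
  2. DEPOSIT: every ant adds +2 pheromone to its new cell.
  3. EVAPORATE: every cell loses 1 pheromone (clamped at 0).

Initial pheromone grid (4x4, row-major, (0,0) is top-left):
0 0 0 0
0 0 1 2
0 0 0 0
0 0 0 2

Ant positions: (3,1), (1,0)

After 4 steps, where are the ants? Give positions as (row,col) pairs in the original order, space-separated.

Step 1: ant0:(3,1)->N->(2,1) | ant1:(1,0)->N->(0,0)
  grid max=1 at (0,0)
Step 2: ant0:(2,1)->N->(1,1) | ant1:(0,0)->E->(0,1)
  grid max=1 at (0,1)
Step 3: ant0:(1,1)->N->(0,1) | ant1:(0,1)->S->(1,1)
  grid max=2 at (0,1)
Step 4: ant0:(0,1)->S->(1,1) | ant1:(1,1)->N->(0,1)
  grid max=3 at (0,1)

(1,1) (0,1)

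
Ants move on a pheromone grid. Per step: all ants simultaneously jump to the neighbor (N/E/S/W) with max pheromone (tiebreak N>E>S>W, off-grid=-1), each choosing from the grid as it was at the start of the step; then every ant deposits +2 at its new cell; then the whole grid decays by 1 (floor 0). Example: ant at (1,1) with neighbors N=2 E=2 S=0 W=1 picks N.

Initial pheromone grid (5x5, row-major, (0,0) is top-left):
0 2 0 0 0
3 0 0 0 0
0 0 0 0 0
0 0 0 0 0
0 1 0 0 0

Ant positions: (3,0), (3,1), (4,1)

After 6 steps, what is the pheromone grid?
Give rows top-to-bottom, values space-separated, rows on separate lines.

After step 1: ants at (2,0),(4,1),(3,1)
  0 1 0 0 0
  2 0 0 0 0
  1 0 0 0 0
  0 1 0 0 0
  0 2 0 0 0
After step 2: ants at (1,0),(3,1),(4,1)
  0 0 0 0 0
  3 0 0 0 0
  0 0 0 0 0
  0 2 0 0 0
  0 3 0 0 0
After step 3: ants at (0,0),(4,1),(3,1)
  1 0 0 0 0
  2 0 0 0 0
  0 0 0 0 0
  0 3 0 0 0
  0 4 0 0 0
After step 4: ants at (1,0),(3,1),(4,1)
  0 0 0 0 0
  3 0 0 0 0
  0 0 0 0 0
  0 4 0 0 0
  0 5 0 0 0
After step 5: ants at (0,0),(4,1),(3,1)
  1 0 0 0 0
  2 0 0 0 0
  0 0 0 0 0
  0 5 0 0 0
  0 6 0 0 0
After step 6: ants at (1,0),(3,1),(4,1)
  0 0 0 0 0
  3 0 0 0 0
  0 0 0 0 0
  0 6 0 0 0
  0 7 0 0 0

0 0 0 0 0
3 0 0 0 0
0 0 0 0 0
0 6 0 0 0
0 7 0 0 0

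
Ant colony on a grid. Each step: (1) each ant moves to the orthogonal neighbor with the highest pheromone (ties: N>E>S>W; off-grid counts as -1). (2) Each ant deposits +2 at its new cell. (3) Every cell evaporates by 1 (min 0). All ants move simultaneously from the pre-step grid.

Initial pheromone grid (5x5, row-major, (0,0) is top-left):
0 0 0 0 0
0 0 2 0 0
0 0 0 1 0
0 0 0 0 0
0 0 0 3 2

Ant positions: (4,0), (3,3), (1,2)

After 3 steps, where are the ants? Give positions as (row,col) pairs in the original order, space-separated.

Step 1: ant0:(4,0)->N->(3,0) | ant1:(3,3)->S->(4,3) | ant2:(1,2)->N->(0,2)
  grid max=4 at (4,3)
Step 2: ant0:(3,0)->N->(2,0) | ant1:(4,3)->E->(4,4) | ant2:(0,2)->S->(1,2)
  grid max=3 at (4,3)
Step 3: ant0:(2,0)->N->(1,0) | ant1:(4,4)->W->(4,3) | ant2:(1,2)->N->(0,2)
  grid max=4 at (4,3)

(1,0) (4,3) (0,2)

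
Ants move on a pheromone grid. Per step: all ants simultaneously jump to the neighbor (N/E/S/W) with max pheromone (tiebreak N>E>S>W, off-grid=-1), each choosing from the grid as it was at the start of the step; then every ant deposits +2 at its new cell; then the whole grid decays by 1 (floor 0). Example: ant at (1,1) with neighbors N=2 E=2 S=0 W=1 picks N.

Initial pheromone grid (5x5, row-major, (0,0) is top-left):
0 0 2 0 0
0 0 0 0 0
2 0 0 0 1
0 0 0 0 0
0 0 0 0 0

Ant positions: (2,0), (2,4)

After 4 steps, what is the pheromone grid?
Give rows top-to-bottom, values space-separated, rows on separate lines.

After step 1: ants at (1,0),(1,4)
  0 0 1 0 0
  1 0 0 0 1
  1 0 0 0 0
  0 0 0 0 0
  0 0 0 0 0
After step 2: ants at (2,0),(0,4)
  0 0 0 0 1
  0 0 0 0 0
  2 0 0 0 0
  0 0 0 0 0
  0 0 0 0 0
After step 3: ants at (1,0),(1,4)
  0 0 0 0 0
  1 0 0 0 1
  1 0 0 0 0
  0 0 0 0 0
  0 0 0 0 0
After step 4: ants at (2,0),(0,4)
  0 0 0 0 1
  0 0 0 0 0
  2 0 0 0 0
  0 0 0 0 0
  0 0 0 0 0

0 0 0 0 1
0 0 0 0 0
2 0 0 0 0
0 0 0 0 0
0 0 0 0 0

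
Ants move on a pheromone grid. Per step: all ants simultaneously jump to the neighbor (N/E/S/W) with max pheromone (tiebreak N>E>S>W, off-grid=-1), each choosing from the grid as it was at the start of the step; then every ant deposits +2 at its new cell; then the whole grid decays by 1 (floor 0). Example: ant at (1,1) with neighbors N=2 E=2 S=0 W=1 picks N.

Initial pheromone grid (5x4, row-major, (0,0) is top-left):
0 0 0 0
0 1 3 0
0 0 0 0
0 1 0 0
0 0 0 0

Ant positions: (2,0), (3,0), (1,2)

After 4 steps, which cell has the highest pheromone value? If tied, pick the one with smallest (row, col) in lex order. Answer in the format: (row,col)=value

Answer: (1,1)=7

Derivation:
Step 1: ant0:(2,0)->N->(1,0) | ant1:(3,0)->E->(3,1) | ant2:(1,2)->W->(1,1)
  grid max=2 at (1,1)
Step 2: ant0:(1,0)->E->(1,1) | ant1:(3,1)->N->(2,1) | ant2:(1,1)->E->(1,2)
  grid max=3 at (1,1)
Step 3: ant0:(1,1)->E->(1,2) | ant1:(2,1)->N->(1,1) | ant2:(1,2)->W->(1,1)
  grid max=6 at (1,1)
Step 4: ant0:(1,2)->W->(1,1) | ant1:(1,1)->E->(1,2) | ant2:(1,1)->E->(1,2)
  grid max=7 at (1,1)
Final grid:
  0 0 0 0
  0 7 7 0
  0 0 0 0
  0 0 0 0
  0 0 0 0
Max pheromone 7 at (1,1)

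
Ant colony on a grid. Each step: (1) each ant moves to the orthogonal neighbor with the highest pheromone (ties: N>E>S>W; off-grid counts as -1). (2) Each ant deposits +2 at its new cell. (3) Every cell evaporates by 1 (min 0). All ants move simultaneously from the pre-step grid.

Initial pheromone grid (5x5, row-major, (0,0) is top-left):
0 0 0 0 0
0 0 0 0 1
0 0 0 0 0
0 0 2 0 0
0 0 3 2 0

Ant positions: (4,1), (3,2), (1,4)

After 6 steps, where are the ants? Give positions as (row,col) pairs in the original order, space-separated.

Step 1: ant0:(4,1)->E->(4,2) | ant1:(3,2)->S->(4,2) | ant2:(1,4)->N->(0,4)
  grid max=6 at (4,2)
Step 2: ant0:(4,2)->N->(3,2) | ant1:(4,2)->N->(3,2) | ant2:(0,4)->S->(1,4)
  grid max=5 at (4,2)
Step 3: ant0:(3,2)->S->(4,2) | ant1:(3,2)->S->(4,2) | ant2:(1,4)->N->(0,4)
  grid max=8 at (4,2)
Step 4: ant0:(4,2)->N->(3,2) | ant1:(4,2)->N->(3,2) | ant2:(0,4)->S->(1,4)
  grid max=7 at (4,2)
Step 5: ant0:(3,2)->S->(4,2) | ant1:(3,2)->S->(4,2) | ant2:(1,4)->N->(0,4)
  grid max=10 at (4,2)
Step 6: ant0:(4,2)->N->(3,2) | ant1:(4,2)->N->(3,2) | ant2:(0,4)->S->(1,4)
  grid max=9 at (4,2)

(3,2) (3,2) (1,4)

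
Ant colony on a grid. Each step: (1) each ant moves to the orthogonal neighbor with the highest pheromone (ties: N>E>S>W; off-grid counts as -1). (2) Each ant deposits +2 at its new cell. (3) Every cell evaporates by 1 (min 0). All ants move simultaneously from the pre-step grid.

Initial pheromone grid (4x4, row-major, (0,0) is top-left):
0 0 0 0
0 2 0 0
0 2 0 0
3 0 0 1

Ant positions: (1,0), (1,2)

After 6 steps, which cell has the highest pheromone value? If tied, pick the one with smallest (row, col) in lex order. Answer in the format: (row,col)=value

Step 1: ant0:(1,0)->E->(1,1) | ant1:(1,2)->W->(1,1)
  grid max=5 at (1,1)
Step 2: ant0:(1,1)->S->(2,1) | ant1:(1,1)->S->(2,1)
  grid max=4 at (1,1)
Step 3: ant0:(2,1)->N->(1,1) | ant1:(2,1)->N->(1,1)
  grid max=7 at (1,1)
Step 4: ant0:(1,1)->S->(2,1) | ant1:(1,1)->S->(2,1)
  grid max=6 at (1,1)
Step 5: ant0:(2,1)->N->(1,1) | ant1:(2,1)->N->(1,1)
  grid max=9 at (1,1)
Step 6: ant0:(1,1)->S->(2,1) | ant1:(1,1)->S->(2,1)
  grid max=8 at (1,1)
Final grid:
  0 0 0 0
  0 8 0 0
  0 8 0 0
  0 0 0 0
Max pheromone 8 at (1,1)

Answer: (1,1)=8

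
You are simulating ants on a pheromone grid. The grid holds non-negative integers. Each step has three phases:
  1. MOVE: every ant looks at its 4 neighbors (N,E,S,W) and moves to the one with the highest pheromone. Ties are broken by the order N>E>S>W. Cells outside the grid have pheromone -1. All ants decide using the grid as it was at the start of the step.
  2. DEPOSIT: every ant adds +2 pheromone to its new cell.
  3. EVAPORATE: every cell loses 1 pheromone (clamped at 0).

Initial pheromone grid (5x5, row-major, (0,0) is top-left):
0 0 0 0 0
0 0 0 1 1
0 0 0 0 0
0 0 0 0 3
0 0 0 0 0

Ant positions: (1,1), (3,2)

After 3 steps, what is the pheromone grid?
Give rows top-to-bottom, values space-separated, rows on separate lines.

After step 1: ants at (0,1),(2,2)
  0 1 0 0 0
  0 0 0 0 0
  0 0 1 0 0
  0 0 0 0 2
  0 0 0 0 0
After step 2: ants at (0,2),(1,2)
  0 0 1 0 0
  0 0 1 0 0
  0 0 0 0 0
  0 0 0 0 1
  0 0 0 0 0
After step 3: ants at (1,2),(0,2)
  0 0 2 0 0
  0 0 2 0 0
  0 0 0 0 0
  0 0 0 0 0
  0 0 0 0 0

0 0 2 0 0
0 0 2 0 0
0 0 0 0 0
0 0 0 0 0
0 0 0 0 0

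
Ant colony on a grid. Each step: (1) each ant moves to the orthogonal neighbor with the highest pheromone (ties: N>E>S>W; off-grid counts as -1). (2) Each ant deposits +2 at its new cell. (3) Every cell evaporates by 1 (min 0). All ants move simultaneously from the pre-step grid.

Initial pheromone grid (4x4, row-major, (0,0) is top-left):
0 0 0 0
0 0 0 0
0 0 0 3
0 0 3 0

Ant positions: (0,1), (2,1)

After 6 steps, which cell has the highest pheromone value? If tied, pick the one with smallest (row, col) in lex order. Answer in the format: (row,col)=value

Answer: (0,3)=5

Derivation:
Step 1: ant0:(0,1)->E->(0,2) | ant1:(2,1)->N->(1,1)
  grid max=2 at (2,3)
Step 2: ant0:(0,2)->E->(0,3) | ant1:(1,1)->N->(0,1)
  grid max=1 at (0,1)
Step 3: ant0:(0,3)->S->(1,3) | ant1:(0,1)->E->(0,2)
  grid max=1 at (0,2)
Step 4: ant0:(1,3)->N->(0,3) | ant1:(0,2)->E->(0,3)
  grid max=3 at (0,3)
Step 5: ant0:(0,3)->S->(1,3) | ant1:(0,3)->S->(1,3)
  grid max=3 at (1,3)
Step 6: ant0:(1,3)->N->(0,3) | ant1:(1,3)->N->(0,3)
  grid max=5 at (0,3)
Final grid:
  0 0 0 5
  0 0 0 2
  0 0 0 0
  0 0 0 0
Max pheromone 5 at (0,3)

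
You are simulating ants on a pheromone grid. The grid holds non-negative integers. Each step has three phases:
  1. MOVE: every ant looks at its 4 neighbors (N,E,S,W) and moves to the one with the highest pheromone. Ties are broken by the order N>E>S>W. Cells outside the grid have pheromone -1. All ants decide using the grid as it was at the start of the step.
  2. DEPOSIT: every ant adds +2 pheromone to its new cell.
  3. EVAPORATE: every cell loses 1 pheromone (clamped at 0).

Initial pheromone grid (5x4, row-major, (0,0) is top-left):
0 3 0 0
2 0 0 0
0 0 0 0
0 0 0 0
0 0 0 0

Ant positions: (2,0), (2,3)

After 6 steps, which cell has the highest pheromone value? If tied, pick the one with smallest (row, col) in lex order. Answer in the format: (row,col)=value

Answer: (1,0)=2

Derivation:
Step 1: ant0:(2,0)->N->(1,0) | ant1:(2,3)->N->(1,3)
  grid max=3 at (1,0)
Step 2: ant0:(1,0)->N->(0,0) | ant1:(1,3)->N->(0,3)
  grid max=2 at (1,0)
Step 3: ant0:(0,0)->S->(1,0) | ant1:(0,3)->S->(1,3)
  grid max=3 at (1,0)
Step 4: ant0:(1,0)->N->(0,0) | ant1:(1,3)->N->(0,3)
  grid max=2 at (1,0)
Step 5: ant0:(0,0)->S->(1,0) | ant1:(0,3)->S->(1,3)
  grid max=3 at (1,0)
Step 6: ant0:(1,0)->N->(0,0) | ant1:(1,3)->N->(0,3)
  grid max=2 at (1,0)
Final grid:
  1 0 0 1
  2 0 0 0
  0 0 0 0
  0 0 0 0
  0 0 0 0
Max pheromone 2 at (1,0)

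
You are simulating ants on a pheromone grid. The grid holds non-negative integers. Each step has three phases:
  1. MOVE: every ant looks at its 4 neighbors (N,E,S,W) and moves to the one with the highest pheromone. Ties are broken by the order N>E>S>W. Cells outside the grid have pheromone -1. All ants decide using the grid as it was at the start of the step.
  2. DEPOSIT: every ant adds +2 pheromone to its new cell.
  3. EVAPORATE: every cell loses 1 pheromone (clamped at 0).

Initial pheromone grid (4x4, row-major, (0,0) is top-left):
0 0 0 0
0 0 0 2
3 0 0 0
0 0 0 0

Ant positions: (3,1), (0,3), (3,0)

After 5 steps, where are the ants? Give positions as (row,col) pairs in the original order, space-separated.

Step 1: ant0:(3,1)->N->(2,1) | ant1:(0,3)->S->(1,3) | ant2:(3,0)->N->(2,0)
  grid max=4 at (2,0)
Step 2: ant0:(2,1)->W->(2,0) | ant1:(1,3)->N->(0,3) | ant2:(2,0)->E->(2,1)
  grid max=5 at (2,0)
Step 3: ant0:(2,0)->E->(2,1) | ant1:(0,3)->S->(1,3) | ant2:(2,1)->W->(2,0)
  grid max=6 at (2,0)
Step 4: ant0:(2,1)->W->(2,0) | ant1:(1,3)->N->(0,3) | ant2:(2,0)->E->(2,1)
  grid max=7 at (2,0)
Step 5: ant0:(2,0)->E->(2,1) | ant1:(0,3)->S->(1,3) | ant2:(2,1)->W->(2,0)
  grid max=8 at (2,0)

(2,1) (1,3) (2,0)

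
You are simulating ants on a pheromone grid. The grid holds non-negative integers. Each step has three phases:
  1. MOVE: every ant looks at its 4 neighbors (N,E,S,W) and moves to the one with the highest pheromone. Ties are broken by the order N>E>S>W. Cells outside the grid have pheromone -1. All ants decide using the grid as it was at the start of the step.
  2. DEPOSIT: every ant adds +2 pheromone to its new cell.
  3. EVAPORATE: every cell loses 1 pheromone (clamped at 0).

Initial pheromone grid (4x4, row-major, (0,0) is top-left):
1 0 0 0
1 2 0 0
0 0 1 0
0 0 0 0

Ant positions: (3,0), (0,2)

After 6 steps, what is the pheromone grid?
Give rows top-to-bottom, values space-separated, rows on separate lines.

After step 1: ants at (2,0),(0,3)
  0 0 0 1
  0 1 0 0
  1 0 0 0
  0 0 0 0
After step 2: ants at (1,0),(1,3)
  0 0 0 0
  1 0 0 1
  0 0 0 0
  0 0 0 0
After step 3: ants at (0,0),(0,3)
  1 0 0 1
  0 0 0 0
  0 0 0 0
  0 0 0 0
After step 4: ants at (0,1),(1,3)
  0 1 0 0
  0 0 0 1
  0 0 0 0
  0 0 0 0
After step 5: ants at (0,2),(0,3)
  0 0 1 1
  0 0 0 0
  0 0 0 0
  0 0 0 0
After step 6: ants at (0,3),(0,2)
  0 0 2 2
  0 0 0 0
  0 0 0 0
  0 0 0 0

0 0 2 2
0 0 0 0
0 0 0 0
0 0 0 0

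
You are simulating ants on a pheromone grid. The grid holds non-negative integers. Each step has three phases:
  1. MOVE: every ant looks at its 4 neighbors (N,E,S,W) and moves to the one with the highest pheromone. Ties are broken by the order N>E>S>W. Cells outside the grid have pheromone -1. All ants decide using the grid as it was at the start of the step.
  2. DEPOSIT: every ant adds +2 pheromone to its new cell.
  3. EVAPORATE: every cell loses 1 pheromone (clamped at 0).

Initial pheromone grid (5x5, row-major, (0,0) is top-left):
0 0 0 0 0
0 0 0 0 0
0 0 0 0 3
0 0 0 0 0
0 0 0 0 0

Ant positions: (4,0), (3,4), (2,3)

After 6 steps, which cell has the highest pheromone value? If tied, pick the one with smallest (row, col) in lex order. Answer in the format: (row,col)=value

Answer: (2,4)=9

Derivation:
Step 1: ant0:(4,0)->N->(3,0) | ant1:(3,4)->N->(2,4) | ant2:(2,3)->E->(2,4)
  grid max=6 at (2,4)
Step 2: ant0:(3,0)->N->(2,0) | ant1:(2,4)->N->(1,4) | ant2:(2,4)->N->(1,4)
  grid max=5 at (2,4)
Step 3: ant0:(2,0)->N->(1,0) | ant1:(1,4)->S->(2,4) | ant2:(1,4)->S->(2,4)
  grid max=8 at (2,4)
Step 4: ant0:(1,0)->N->(0,0) | ant1:(2,4)->N->(1,4) | ant2:(2,4)->N->(1,4)
  grid max=7 at (2,4)
Step 5: ant0:(0,0)->E->(0,1) | ant1:(1,4)->S->(2,4) | ant2:(1,4)->S->(2,4)
  grid max=10 at (2,4)
Step 6: ant0:(0,1)->E->(0,2) | ant1:(2,4)->N->(1,4) | ant2:(2,4)->N->(1,4)
  grid max=9 at (2,4)
Final grid:
  0 0 1 0 0
  0 0 0 0 7
  0 0 0 0 9
  0 0 0 0 0
  0 0 0 0 0
Max pheromone 9 at (2,4)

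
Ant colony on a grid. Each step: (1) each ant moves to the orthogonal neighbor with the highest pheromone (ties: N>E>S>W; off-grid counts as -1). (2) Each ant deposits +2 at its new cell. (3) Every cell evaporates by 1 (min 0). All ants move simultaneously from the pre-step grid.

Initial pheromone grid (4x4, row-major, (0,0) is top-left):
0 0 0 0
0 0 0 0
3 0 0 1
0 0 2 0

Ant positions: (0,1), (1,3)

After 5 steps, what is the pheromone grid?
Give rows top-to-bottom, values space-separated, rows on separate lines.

After step 1: ants at (0,2),(2,3)
  0 0 1 0
  0 0 0 0
  2 0 0 2
  0 0 1 0
After step 2: ants at (0,3),(1,3)
  0 0 0 1
  0 0 0 1
  1 0 0 1
  0 0 0 0
After step 3: ants at (1,3),(0,3)
  0 0 0 2
  0 0 0 2
  0 0 0 0
  0 0 0 0
After step 4: ants at (0,3),(1,3)
  0 0 0 3
  0 0 0 3
  0 0 0 0
  0 0 0 0
After step 5: ants at (1,3),(0,3)
  0 0 0 4
  0 0 0 4
  0 0 0 0
  0 0 0 0

0 0 0 4
0 0 0 4
0 0 0 0
0 0 0 0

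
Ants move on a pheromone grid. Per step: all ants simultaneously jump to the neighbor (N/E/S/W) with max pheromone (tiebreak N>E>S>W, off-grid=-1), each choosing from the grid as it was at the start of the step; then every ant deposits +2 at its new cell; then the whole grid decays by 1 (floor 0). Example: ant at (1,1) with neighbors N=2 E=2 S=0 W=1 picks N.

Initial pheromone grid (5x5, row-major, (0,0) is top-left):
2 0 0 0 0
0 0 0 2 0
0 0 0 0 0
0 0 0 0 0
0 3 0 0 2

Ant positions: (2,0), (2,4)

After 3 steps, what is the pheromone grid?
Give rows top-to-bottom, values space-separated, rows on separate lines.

After step 1: ants at (1,0),(1,4)
  1 0 0 0 0
  1 0 0 1 1
  0 0 0 0 0
  0 0 0 0 0
  0 2 0 0 1
After step 2: ants at (0,0),(1,3)
  2 0 0 0 0
  0 0 0 2 0
  0 0 0 0 0
  0 0 0 0 0
  0 1 0 0 0
After step 3: ants at (0,1),(0,3)
  1 1 0 1 0
  0 0 0 1 0
  0 0 0 0 0
  0 0 0 0 0
  0 0 0 0 0

1 1 0 1 0
0 0 0 1 0
0 0 0 0 0
0 0 0 0 0
0 0 0 0 0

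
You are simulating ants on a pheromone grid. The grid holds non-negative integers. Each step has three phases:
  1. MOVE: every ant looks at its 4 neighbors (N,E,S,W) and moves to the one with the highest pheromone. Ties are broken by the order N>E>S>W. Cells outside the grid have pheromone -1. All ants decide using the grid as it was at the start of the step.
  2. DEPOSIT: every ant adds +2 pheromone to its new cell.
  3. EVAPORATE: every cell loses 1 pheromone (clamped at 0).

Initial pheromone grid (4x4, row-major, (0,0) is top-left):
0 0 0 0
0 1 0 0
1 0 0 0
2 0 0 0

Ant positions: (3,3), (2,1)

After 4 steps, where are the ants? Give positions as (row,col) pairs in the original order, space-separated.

Step 1: ant0:(3,3)->N->(2,3) | ant1:(2,1)->N->(1,1)
  grid max=2 at (1,1)
Step 2: ant0:(2,3)->N->(1,3) | ant1:(1,1)->N->(0,1)
  grid max=1 at (0,1)
Step 3: ant0:(1,3)->N->(0,3) | ant1:(0,1)->S->(1,1)
  grid max=2 at (1,1)
Step 4: ant0:(0,3)->S->(1,3) | ant1:(1,1)->N->(0,1)
  grid max=1 at (0,1)

(1,3) (0,1)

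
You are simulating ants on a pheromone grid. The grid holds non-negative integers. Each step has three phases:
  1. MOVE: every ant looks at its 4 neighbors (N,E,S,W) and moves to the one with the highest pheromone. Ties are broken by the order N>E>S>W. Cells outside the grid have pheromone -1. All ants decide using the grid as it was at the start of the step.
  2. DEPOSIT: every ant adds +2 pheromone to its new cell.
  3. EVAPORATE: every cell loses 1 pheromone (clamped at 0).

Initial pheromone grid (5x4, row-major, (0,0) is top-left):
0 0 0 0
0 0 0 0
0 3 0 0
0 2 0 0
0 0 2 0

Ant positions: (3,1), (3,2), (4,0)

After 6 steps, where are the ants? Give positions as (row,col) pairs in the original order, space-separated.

Step 1: ant0:(3,1)->N->(2,1) | ant1:(3,2)->S->(4,2) | ant2:(4,0)->N->(3,0)
  grid max=4 at (2,1)
Step 2: ant0:(2,1)->S->(3,1) | ant1:(4,2)->N->(3,2) | ant2:(3,0)->E->(3,1)
  grid max=4 at (3,1)
Step 3: ant0:(3,1)->N->(2,1) | ant1:(3,2)->W->(3,1) | ant2:(3,1)->N->(2,1)
  grid max=6 at (2,1)
Step 4: ant0:(2,1)->S->(3,1) | ant1:(3,1)->N->(2,1) | ant2:(2,1)->S->(3,1)
  grid max=8 at (3,1)
Step 5: ant0:(3,1)->N->(2,1) | ant1:(2,1)->S->(3,1) | ant2:(3,1)->N->(2,1)
  grid max=10 at (2,1)
Step 6: ant0:(2,1)->S->(3,1) | ant1:(3,1)->N->(2,1) | ant2:(2,1)->S->(3,1)
  grid max=12 at (3,1)

(3,1) (2,1) (3,1)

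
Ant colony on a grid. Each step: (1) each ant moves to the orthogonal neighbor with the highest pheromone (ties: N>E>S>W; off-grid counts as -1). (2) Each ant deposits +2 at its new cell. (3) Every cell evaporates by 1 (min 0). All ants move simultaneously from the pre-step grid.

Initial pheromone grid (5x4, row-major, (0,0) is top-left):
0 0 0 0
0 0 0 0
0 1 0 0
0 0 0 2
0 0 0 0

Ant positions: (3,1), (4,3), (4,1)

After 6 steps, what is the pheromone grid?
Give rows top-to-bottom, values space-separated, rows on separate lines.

After step 1: ants at (2,1),(3,3),(3,1)
  0 0 0 0
  0 0 0 0
  0 2 0 0
  0 1 0 3
  0 0 0 0
After step 2: ants at (3,1),(2,3),(2,1)
  0 0 0 0
  0 0 0 0
  0 3 0 1
  0 2 0 2
  0 0 0 0
After step 3: ants at (2,1),(3,3),(3,1)
  0 0 0 0
  0 0 0 0
  0 4 0 0
  0 3 0 3
  0 0 0 0
After step 4: ants at (3,1),(2,3),(2,1)
  0 0 0 0
  0 0 0 0
  0 5 0 1
  0 4 0 2
  0 0 0 0
After step 5: ants at (2,1),(3,3),(3,1)
  0 0 0 0
  0 0 0 0
  0 6 0 0
  0 5 0 3
  0 0 0 0
After step 6: ants at (3,1),(2,3),(2,1)
  0 0 0 0
  0 0 0 0
  0 7 0 1
  0 6 0 2
  0 0 0 0

0 0 0 0
0 0 0 0
0 7 0 1
0 6 0 2
0 0 0 0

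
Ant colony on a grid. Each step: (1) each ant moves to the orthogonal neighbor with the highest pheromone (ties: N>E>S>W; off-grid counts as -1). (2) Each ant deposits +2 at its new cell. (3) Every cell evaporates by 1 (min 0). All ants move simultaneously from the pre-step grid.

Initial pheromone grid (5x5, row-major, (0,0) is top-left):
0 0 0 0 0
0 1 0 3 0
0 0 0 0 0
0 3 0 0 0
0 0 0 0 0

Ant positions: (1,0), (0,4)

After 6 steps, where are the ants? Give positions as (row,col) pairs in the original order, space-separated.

Step 1: ant0:(1,0)->E->(1,1) | ant1:(0,4)->S->(1,4)
  grid max=2 at (1,1)
Step 2: ant0:(1,1)->N->(0,1) | ant1:(1,4)->W->(1,3)
  grid max=3 at (1,3)
Step 3: ant0:(0,1)->S->(1,1) | ant1:(1,3)->N->(0,3)
  grid max=2 at (1,1)
Step 4: ant0:(1,1)->N->(0,1) | ant1:(0,3)->S->(1,3)
  grid max=3 at (1,3)
Step 5: ant0:(0,1)->S->(1,1) | ant1:(1,3)->N->(0,3)
  grid max=2 at (1,1)
Step 6: ant0:(1,1)->N->(0,1) | ant1:(0,3)->S->(1,3)
  grid max=3 at (1,3)

(0,1) (1,3)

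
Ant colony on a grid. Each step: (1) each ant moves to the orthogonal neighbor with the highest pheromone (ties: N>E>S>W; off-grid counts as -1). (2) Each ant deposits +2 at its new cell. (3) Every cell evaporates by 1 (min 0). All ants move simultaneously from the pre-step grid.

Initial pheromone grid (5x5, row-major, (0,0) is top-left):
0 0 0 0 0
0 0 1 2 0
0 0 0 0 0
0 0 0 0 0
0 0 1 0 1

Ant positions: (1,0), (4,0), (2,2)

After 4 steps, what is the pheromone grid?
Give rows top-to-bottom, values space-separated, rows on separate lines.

After step 1: ants at (0,0),(3,0),(1,2)
  1 0 0 0 0
  0 0 2 1 0
  0 0 0 0 0
  1 0 0 0 0
  0 0 0 0 0
After step 2: ants at (0,1),(2,0),(1,3)
  0 1 0 0 0
  0 0 1 2 0
  1 0 0 0 0
  0 0 0 0 0
  0 0 0 0 0
After step 3: ants at (0,2),(1,0),(1,2)
  0 0 1 0 0
  1 0 2 1 0
  0 0 0 0 0
  0 0 0 0 0
  0 0 0 0 0
After step 4: ants at (1,2),(0,0),(0,2)
  1 0 2 0 0
  0 0 3 0 0
  0 0 0 0 0
  0 0 0 0 0
  0 0 0 0 0

1 0 2 0 0
0 0 3 0 0
0 0 0 0 0
0 0 0 0 0
0 0 0 0 0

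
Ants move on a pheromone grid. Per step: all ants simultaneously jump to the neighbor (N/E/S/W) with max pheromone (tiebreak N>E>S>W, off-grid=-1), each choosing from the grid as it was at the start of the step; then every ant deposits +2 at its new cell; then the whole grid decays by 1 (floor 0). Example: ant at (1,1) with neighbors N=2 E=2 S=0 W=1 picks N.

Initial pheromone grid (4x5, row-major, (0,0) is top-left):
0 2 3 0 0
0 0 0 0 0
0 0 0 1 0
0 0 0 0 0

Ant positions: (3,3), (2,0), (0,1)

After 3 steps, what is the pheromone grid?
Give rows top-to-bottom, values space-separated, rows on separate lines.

After step 1: ants at (2,3),(1,0),(0,2)
  0 1 4 0 0
  1 0 0 0 0
  0 0 0 2 0
  0 0 0 0 0
After step 2: ants at (1,3),(0,0),(0,1)
  1 2 3 0 0
  0 0 0 1 0
  0 0 0 1 0
  0 0 0 0 0
After step 3: ants at (2,3),(0,1),(0,2)
  0 3 4 0 0
  0 0 0 0 0
  0 0 0 2 0
  0 0 0 0 0

0 3 4 0 0
0 0 0 0 0
0 0 0 2 0
0 0 0 0 0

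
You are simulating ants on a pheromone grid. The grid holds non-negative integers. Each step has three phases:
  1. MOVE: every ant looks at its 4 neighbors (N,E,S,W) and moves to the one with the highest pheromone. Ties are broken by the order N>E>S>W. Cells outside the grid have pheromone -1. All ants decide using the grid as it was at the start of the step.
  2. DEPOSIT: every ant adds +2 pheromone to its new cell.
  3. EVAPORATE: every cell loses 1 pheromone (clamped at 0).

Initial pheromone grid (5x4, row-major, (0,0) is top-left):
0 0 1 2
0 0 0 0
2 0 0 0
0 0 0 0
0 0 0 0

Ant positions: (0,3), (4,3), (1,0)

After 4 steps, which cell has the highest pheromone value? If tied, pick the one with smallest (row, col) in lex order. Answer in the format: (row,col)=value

Answer: (0,3)=4

Derivation:
Step 1: ant0:(0,3)->W->(0,2) | ant1:(4,3)->N->(3,3) | ant2:(1,0)->S->(2,0)
  grid max=3 at (2,0)
Step 2: ant0:(0,2)->E->(0,3) | ant1:(3,3)->N->(2,3) | ant2:(2,0)->N->(1,0)
  grid max=2 at (0,3)
Step 3: ant0:(0,3)->W->(0,2) | ant1:(2,3)->N->(1,3) | ant2:(1,0)->S->(2,0)
  grid max=3 at (2,0)
Step 4: ant0:(0,2)->E->(0,3) | ant1:(1,3)->N->(0,3) | ant2:(2,0)->N->(1,0)
  grid max=4 at (0,3)
Final grid:
  0 0 1 4
  1 0 0 0
  2 0 0 0
  0 0 0 0
  0 0 0 0
Max pheromone 4 at (0,3)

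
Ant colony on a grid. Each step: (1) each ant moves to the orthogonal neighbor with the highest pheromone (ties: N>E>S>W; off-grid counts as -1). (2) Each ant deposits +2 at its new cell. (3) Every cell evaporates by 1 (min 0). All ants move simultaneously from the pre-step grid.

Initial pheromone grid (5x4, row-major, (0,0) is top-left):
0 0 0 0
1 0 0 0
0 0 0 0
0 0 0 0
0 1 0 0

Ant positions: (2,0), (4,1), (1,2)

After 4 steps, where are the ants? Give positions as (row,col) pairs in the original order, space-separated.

Step 1: ant0:(2,0)->N->(1,0) | ant1:(4,1)->N->(3,1) | ant2:(1,2)->N->(0,2)
  grid max=2 at (1,0)
Step 2: ant0:(1,0)->N->(0,0) | ant1:(3,1)->N->(2,1) | ant2:(0,2)->E->(0,3)
  grid max=1 at (0,0)
Step 3: ant0:(0,0)->S->(1,0) | ant1:(2,1)->N->(1,1) | ant2:(0,3)->S->(1,3)
  grid max=2 at (1,0)
Step 4: ant0:(1,0)->E->(1,1) | ant1:(1,1)->W->(1,0) | ant2:(1,3)->N->(0,3)
  grid max=3 at (1,0)

(1,1) (1,0) (0,3)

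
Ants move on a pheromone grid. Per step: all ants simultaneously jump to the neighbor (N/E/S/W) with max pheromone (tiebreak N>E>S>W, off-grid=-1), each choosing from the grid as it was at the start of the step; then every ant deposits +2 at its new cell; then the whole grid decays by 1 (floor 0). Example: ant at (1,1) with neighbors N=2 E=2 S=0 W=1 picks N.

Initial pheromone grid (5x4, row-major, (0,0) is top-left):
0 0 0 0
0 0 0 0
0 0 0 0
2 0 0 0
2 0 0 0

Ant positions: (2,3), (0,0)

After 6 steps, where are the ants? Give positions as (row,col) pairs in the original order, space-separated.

Step 1: ant0:(2,3)->N->(1,3) | ant1:(0,0)->E->(0,1)
  grid max=1 at (0,1)
Step 2: ant0:(1,3)->N->(0,3) | ant1:(0,1)->E->(0,2)
  grid max=1 at (0,2)
Step 3: ant0:(0,3)->W->(0,2) | ant1:(0,2)->E->(0,3)
  grid max=2 at (0,2)
Step 4: ant0:(0,2)->E->(0,3) | ant1:(0,3)->W->(0,2)
  grid max=3 at (0,2)
Step 5: ant0:(0,3)->W->(0,2) | ant1:(0,2)->E->(0,3)
  grid max=4 at (0,2)
Step 6: ant0:(0,2)->E->(0,3) | ant1:(0,3)->W->(0,2)
  grid max=5 at (0,2)

(0,3) (0,2)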